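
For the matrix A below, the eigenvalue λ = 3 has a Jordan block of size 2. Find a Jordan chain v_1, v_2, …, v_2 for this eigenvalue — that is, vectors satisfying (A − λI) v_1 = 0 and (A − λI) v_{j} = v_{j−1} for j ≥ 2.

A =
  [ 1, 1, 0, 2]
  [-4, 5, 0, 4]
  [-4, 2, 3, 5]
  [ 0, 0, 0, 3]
A Jordan chain for λ = 3 of length 2:
v_1 = (-2, -4, -4, 0)ᵀ
v_2 = (1, 0, 0, 0)ᵀ

Let N = A − (3)·I. We want v_2 with N^2 v_2 = 0 but N^1 v_2 ≠ 0; then v_{j-1} := N · v_j for j = 2, …, 2.

Pick v_2 = (1, 0, 0, 0)ᵀ.
Then v_1 = N · v_2 = (-2, -4, -4, 0)ᵀ.

Sanity check: (A − (3)·I) v_1 = (0, 0, 0, 0)ᵀ = 0. ✓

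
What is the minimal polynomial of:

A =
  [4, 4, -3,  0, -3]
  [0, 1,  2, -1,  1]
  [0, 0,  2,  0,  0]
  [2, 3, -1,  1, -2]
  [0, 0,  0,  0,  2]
x^3 - 6*x^2 + 12*x - 8

The characteristic polynomial is χ_A(x) = (x - 2)^5, so the eigenvalues are known. The minimal polynomial is
  m_A(x) = Π_λ (x − λ)^{k_λ}
where k_λ is the size of the *largest* Jordan block for λ (equivalently, the smallest k with (A − λI)^k v = 0 for every generalised eigenvector v of λ).

  λ = 2: largest Jordan block has size 3, contributing (x − 2)^3

So m_A(x) = (x - 2)^3 = x^3 - 6*x^2 + 12*x - 8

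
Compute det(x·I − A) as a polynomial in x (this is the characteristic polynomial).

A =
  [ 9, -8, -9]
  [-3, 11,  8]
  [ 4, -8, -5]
x^3 - 15*x^2 + 75*x - 125

Expanding det(x·I − A) (e.g. by cofactor expansion or by noting that A is similar to its Jordan form J, which has the same characteristic polynomial as A) gives
  χ_A(x) = x^3 - 15*x^2 + 75*x - 125
which factors as (x - 5)^3. The eigenvalues (with algebraic multiplicities) are λ = 5 with multiplicity 3.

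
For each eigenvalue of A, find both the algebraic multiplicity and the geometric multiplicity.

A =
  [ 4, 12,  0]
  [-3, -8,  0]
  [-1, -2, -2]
λ = -2: alg = 3, geom = 2

Step 1 — factor the characteristic polynomial to read off the algebraic multiplicities:
  χ_A(x) = (x + 2)^3

Step 2 — compute geometric multiplicities via the rank-nullity identity g(λ) = n − rank(A − λI):
  rank(A − (-2)·I) = 1, so dim ker(A − (-2)·I) = n − 1 = 2

Summary:
  λ = -2: algebraic multiplicity = 3, geometric multiplicity = 2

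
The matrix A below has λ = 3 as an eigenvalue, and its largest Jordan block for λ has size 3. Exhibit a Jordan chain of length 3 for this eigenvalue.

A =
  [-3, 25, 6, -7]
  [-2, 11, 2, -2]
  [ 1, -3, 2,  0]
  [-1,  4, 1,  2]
A Jordan chain for λ = 3 of length 3:
v_1 = (-1, 0, -1, 0)ᵀ
v_2 = (-6, -2, 1, -1)ᵀ
v_3 = (1, 0, 0, 0)ᵀ

Let N = A − (3)·I. We want v_3 with N^3 v_3 = 0 but N^2 v_3 ≠ 0; then v_{j-1} := N · v_j for j = 3, …, 2.

Pick v_3 = (1, 0, 0, 0)ᵀ.
Then v_2 = N · v_3 = (-6, -2, 1, -1)ᵀ.
Then v_1 = N · v_2 = (-1, 0, -1, 0)ᵀ.

Sanity check: (A − (3)·I) v_1 = (0, 0, 0, 0)ᵀ = 0. ✓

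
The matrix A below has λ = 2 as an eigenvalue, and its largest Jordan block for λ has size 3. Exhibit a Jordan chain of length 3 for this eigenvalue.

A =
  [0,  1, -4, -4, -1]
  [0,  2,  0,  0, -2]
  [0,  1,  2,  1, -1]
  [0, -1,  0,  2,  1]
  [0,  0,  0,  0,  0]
A Jordan chain for λ = 2 of length 3:
v_1 = (2, 0, -1, 0, 0)ᵀ
v_2 = (-1, 0, 1, -1, 0)ᵀ
v_3 = (1, 1, 0, 0, 0)ᵀ

Let N = A − (2)·I. We want v_3 with N^3 v_3 = 0 but N^2 v_3 ≠ 0; then v_{j-1} := N · v_j for j = 3, …, 2.

Pick v_3 = (1, 1, 0, 0, 0)ᵀ.
Then v_2 = N · v_3 = (-1, 0, 1, -1, 0)ᵀ.
Then v_1 = N · v_2 = (2, 0, -1, 0, 0)ᵀ.

Sanity check: (A − (2)·I) v_1 = (0, 0, 0, 0, 0)ᵀ = 0. ✓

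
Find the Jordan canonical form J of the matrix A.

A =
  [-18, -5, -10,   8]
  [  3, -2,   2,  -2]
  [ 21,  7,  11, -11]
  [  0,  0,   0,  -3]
J_2(-3) ⊕ J_2(-3)

The characteristic polynomial is
  det(x·I − A) = x^4 + 12*x^3 + 54*x^2 + 108*x + 81 = (x + 3)^4

Eigenvalues and multiplicities (the geometric multiplicity of λ is n − rank(A − λI), which equals the number of Jordan blocks for λ):
  λ = -3: algebraic multiplicity = 4, geometric multiplicity = 2

Determining the block sizes for each eigenvalue:
  λ = -3: with am = 4 and gm = 2, the partition is not yet determined (e.g. several partitions of 4 into 2 parts exist). Let N = A − (-3)·I. Computing rank(N^1) = 2, rank(N^2) = 0; the number of blocks of size ≥ j is rank(N^{j−1}) − rank(N^j), giving [2, 2]. So we have 2 block(s) of size 2 → block sizes [2, 2]

Assembling the blocks gives a Jordan form
J =
  [-3,  1,  0,  0]
  [ 0, -3,  0,  0]
  [ 0,  0, -3,  1]
  [ 0,  0,  0, -3]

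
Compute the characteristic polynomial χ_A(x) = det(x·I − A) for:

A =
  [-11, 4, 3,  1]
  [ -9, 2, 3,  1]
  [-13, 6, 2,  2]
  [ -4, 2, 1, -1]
x^4 + 8*x^3 + 24*x^2 + 32*x + 16

Expanding det(x·I − A) (e.g. by cofactor expansion or by noting that A is similar to its Jordan form J, which has the same characteristic polynomial as A) gives
  χ_A(x) = x^4 + 8*x^3 + 24*x^2 + 32*x + 16
which factors as (x + 2)^4. The eigenvalues (with algebraic multiplicities) are λ = -2 with multiplicity 4.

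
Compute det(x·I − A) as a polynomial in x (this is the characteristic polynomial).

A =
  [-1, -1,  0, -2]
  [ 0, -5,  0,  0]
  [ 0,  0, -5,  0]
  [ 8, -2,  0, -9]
x^4 + 20*x^3 + 150*x^2 + 500*x + 625

Expanding det(x·I − A) (e.g. by cofactor expansion or by noting that A is similar to its Jordan form J, which has the same characteristic polynomial as A) gives
  χ_A(x) = x^4 + 20*x^3 + 150*x^2 + 500*x + 625
which factors as (x + 5)^4. The eigenvalues (with algebraic multiplicities) are λ = -5 with multiplicity 4.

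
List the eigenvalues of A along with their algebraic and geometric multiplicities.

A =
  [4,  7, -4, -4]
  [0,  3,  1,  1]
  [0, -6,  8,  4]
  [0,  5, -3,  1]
λ = 4: alg = 4, geom = 2

Step 1 — factor the characteristic polynomial to read off the algebraic multiplicities:
  χ_A(x) = (x - 4)^4

Step 2 — compute geometric multiplicities via the rank-nullity identity g(λ) = n − rank(A − λI):
  rank(A − (4)·I) = 2, so dim ker(A − (4)·I) = n − 2 = 2

Summary:
  λ = 4: algebraic multiplicity = 4, geometric multiplicity = 2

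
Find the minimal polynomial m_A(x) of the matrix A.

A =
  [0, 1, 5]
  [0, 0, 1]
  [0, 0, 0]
x^3

The characteristic polynomial is χ_A(x) = x^3, so the eigenvalues are known. The minimal polynomial is
  m_A(x) = Π_λ (x − λ)^{k_λ}
where k_λ is the size of the *largest* Jordan block for λ (equivalently, the smallest k with (A − λI)^k v = 0 for every generalised eigenvector v of λ).

  λ = 0: largest Jordan block has size 3, contributing (x − 0)^3

So m_A(x) = x^3 = x^3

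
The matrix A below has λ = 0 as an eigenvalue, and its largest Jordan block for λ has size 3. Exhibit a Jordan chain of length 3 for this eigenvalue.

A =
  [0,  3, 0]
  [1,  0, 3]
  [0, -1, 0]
A Jordan chain for λ = 0 of length 3:
v_1 = (3, 0, -1)ᵀ
v_2 = (0, 1, 0)ᵀ
v_3 = (1, 0, 0)ᵀ

Let N = A − (0)·I. We want v_3 with N^3 v_3 = 0 but N^2 v_3 ≠ 0; then v_{j-1} := N · v_j for j = 3, …, 2.

Pick v_3 = (1, 0, 0)ᵀ.
Then v_2 = N · v_3 = (0, 1, 0)ᵀ.
Then v_1 = N · v_2 = (3, 0, -1)ᵀ.

Sanity check: (A − (0)·I) v_1 = (0, 0, 0)ᵀ = 0. ✓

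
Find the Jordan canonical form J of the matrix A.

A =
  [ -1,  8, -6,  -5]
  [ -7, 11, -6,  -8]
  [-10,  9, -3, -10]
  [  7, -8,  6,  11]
J_2(3) ⊕ J_2(6)

The characteristic polynomial is
  det(x·I − A) = x^4 - 18*x^3 + 117*x^2 - 324*x + 324 = (x - 6)^2*(x - 3)^2

Eigenvalues and multiplicities (the geometric multiplicity of λ is n − rank(A − λI), which equals the number of Jordan blocks for λ):
  λ = 3: algebraic multiplicity = 2, geometric multiplicity = 1
  λ = 6: algebraic multiplicity = 2, geometric multiplicity = 1

Determining the block sizes for each eigenvalue:
  λ = 3: one block (gm = 1), so the single block has size am = 2 → block sizes [2]
  λ = 6: one block (gm = 1), so the single block has size am = 2 → block sizes [2]

Assembling the blocks gives a Jordan form
J =
  [3, 1, 0, 0]
  [0, 3, 0, 0]
  [0, 0, 6, 1]
  [0, 0, 0, 6]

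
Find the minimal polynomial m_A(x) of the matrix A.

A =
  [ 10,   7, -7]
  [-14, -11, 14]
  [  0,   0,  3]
x^2 + x - 12

The characteristic polynomial is χ_A(x) = (x - 3)^2*(x + 4), so the eigenvalues are known. The minimal polynomial is
  m_A(x) = Π_λ (x − λ)^{k_λ}
where k_λ is the size of the *largest* Jordan block for λ (equivalently, the smallest k with (A − λI)^k v = 0 for every generalised eigenvector v of λ).

  λ = -4: largest Jordan block has size 1, contributing (x + 4)
  λ = 3: largest Jordan block has size 1, contributing (x − 3)

So m_A(x) = (x - 3)*(x + 4) = x^2 + x - 12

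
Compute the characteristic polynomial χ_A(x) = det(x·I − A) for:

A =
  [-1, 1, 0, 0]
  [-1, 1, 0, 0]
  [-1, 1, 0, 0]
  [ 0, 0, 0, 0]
x^4

Expanding det(x·I − A) (e.g. by cofactor expansion or by noting that A is similar to its Jordan form J, which has the same characteristic polynomial as A) gives
  χ_A(x) = x^4
which factors as x^4. The eigenvalues (with algebraic multiplicities) are λ = 0 with multiplicity 4.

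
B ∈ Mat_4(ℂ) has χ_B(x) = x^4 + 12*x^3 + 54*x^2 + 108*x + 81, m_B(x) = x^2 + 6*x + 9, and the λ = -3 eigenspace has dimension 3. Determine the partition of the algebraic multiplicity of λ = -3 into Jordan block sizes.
Block sizes for λ = -3: [2, 1, 1]

Step 1 — from the characteristic polynomial, algebraic multiplicity of λ = -3 is 4. From dim ker(B − (-3)·I) = 3, there are exactly 3 Jordan blocks for λ = -3.
Step 2 — from the minimal polynomial, the factor (x + 3)^2 tells us the largest block for λ = -3 has size 2.
Step 3 — with total size 4, 3 blocks, and largest block 2, the block sizes (in nonincreasing order) are [2, 1, 1].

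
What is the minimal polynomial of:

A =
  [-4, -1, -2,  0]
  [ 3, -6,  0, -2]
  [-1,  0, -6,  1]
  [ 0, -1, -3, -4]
x^2 + 10*x + 25

The characteristic polynomial is χ_A(x) = (x + 5)^4, so the eigenvalues are known. The minimal polynomial is
  m_A(x) = Π_λ (x − λ)^{k_λ}
where k_λ is the size of the *largest* Jordan block for λ (equivalently, the smallest k with (A − λI)^k v = 0 for every generalised eigenvector v of λ).

  λ = -5: largest Jordan block has size 2, contributing (x + 5)^2

So m_A(x) = (x + 5)^2 = x^2 + 10*x + 25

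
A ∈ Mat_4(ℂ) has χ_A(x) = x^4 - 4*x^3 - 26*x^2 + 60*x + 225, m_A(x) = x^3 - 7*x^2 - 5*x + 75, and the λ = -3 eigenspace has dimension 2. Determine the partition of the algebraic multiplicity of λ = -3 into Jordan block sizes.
Block sizes for λ = -3: [1, 1]

Step 1 — from the characteristic polynomial, algebraic multiplicity of λ = -3 is 2. From dim ker(A − (-3)·I) = 2, there are exactly 2 Jordan blocks for λ = -3.
Step 2 — from the minimal polynomial, the factor (x + 3) tells us the largest block for λ = -3 has size 1.
Step 3 — with total size 2, 2 blocks, and largest block 1, the block sizes (in nonincreasing order) are [1, 1].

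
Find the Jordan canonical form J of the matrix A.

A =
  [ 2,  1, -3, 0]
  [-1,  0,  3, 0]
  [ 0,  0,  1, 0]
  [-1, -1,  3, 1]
J_2(1) ⊕ J_1(1) ⊕ J_1(1)

The characteristic polynomial is
  det(x·I − A) = x^4 - 4*x^3 + 6*x^2 - 4*x + 1 = (x - 1)^4

Eigenvalues and multiplicities (the geometric multiplicity of λ is n − rank(A − λI), which equals the number of Jordan blocks for λ):
  λ = 1: algebraic multiplicity = 4, geometric multiplicity = 3

Determining the block sizes for each eigenvalue:
  λ = 1: 3 blocks summing to 4 forces exactly one block of size 2 and the rest size 1 → block sizes [2, 1, 1]

Assembling the blocks gives a Jordan form
J =
  [1, 1, 0, 0]
  [0, 1, 0, 0]
  [0, 0, 1, 0]
  [0, 0, 0, 1]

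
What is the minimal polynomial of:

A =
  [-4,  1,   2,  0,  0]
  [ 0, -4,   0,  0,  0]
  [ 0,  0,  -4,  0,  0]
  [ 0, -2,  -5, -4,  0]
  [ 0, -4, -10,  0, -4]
x^2 + 8*x + 16

The characteristic polynomial is χ_A(x) = (x + 4)^5, so the eigenvalues are known. The minimal polynomial is
  m_A(x) = Π_λ (x − λ)^{k_λ}
where k_λ is the size of the *largest* Jordan block for λ (equivalently, the smallest k with (A − λI)^k v = 0 for every generalised eigenvector v of λ).

  λ = -4: largest Jordan block has size 2, contributing (x + 4)^2

So m_A(x) = (x + 4)^2 = x^2 + 8*x + 16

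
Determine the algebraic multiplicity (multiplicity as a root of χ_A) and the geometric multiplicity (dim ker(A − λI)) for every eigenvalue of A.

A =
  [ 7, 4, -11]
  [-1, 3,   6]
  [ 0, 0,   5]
λ = 5: alg = 3, geom = 1

Step 1 — factor the characteristic polynomial to read off the algebraic multiplicities:
  χ_A(x) = (x - 5)^3

Step 2 — compute geometric multiplicities via the rank-nullity identity g(λ) = n − rank(A − λI):
  rank(A − (5)·I) = 2, so dim ker(A − (5)·I) = n − 2 = 1

Summary:
  λ = 5: algebraic multiplicity = 3, geometric multiplicity = 1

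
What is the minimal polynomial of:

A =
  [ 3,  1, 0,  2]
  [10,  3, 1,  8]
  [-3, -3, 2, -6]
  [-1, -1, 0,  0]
x^3 - 6*x^2 + 12*x - 8

The characteristic polynomial is χ_A(x) = (x - 2)^4, so the eigenvalues are known. The minimal polynomial is
  m_A(x) = Π_λ (x − λ)^{k_λ}
where k_λ is the size of the *largest* Jordan block for λ (equivalently, the smallest k with (A − λI)^k v = 0 for every generalised eigenvector v of λ).

  λ = 2: largest Jordan block has size 3, contributing (x − 2)^3

So m_A(x) = (x - 2)^3 = x^3 - 6*x^2 + 12*x - 8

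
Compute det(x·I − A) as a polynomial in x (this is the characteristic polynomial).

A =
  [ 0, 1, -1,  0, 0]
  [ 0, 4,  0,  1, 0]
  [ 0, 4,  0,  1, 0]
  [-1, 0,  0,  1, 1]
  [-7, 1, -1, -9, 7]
x^5 - 12*x^4 + 48*x^3 - 64*x^2

Expanding det(x·I − A) (e.g. by cofactor expansion or by noting that A is similar to its Jordan form J, which has the same characteristic polynomial as A) gives
  χ_A(x) = x^5 - 12*x^4 + 48*x^3 - 64*x^2
which factors as x^2*(x - 4)^3. The eigenvalues (with algebraic multiplicities) are λ = 0 with multiplicity 2, λ = 4 with multiplicity 3.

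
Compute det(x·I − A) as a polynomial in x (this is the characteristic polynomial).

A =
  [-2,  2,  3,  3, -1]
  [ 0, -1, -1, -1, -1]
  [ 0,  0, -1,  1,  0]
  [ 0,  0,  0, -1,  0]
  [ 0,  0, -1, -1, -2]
x^5 + 7*x^4 + 19*x^3 + 25*x^2 + 16*x + 4

Expanding det(x·I − A) (e.g. by cofactor expansion or by noting that A is similar to its Jordan form J, which has the same characteristic polynomial as A) gives
  χ_A(x) = x^5 + 7*x^4 + 19*x^3 + 25*x^2 + 16*x + 4
which factors as (x + 1)^3*(x + 2)^2. The eigenvalues (with algebraic multiplicities) are λ = -2 with multiplicity 2, λ = -1 with multiplicity 3.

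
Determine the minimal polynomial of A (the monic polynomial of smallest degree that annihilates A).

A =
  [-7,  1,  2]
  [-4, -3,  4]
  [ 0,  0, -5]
x^2 + 10*x + 25

The characteristic polynomial is χ_A(x) = (x + 5)^3, so the eigenvalues are known. The minimal polynomial is
  m_A(x) = Π_λ (x − λ)^{k_λ}
where k_λ is the size of the *largest* Jordan block for λ (equivalently, the smallest k with (A − λI)^k v = 0 for every generalised eigenvector v of λ).

  λ = -5: largest Jordan block has size 2, contributing (x + 5)^2

So m_A(x) = (x + 5)^2 = x^2 + 10*x + 25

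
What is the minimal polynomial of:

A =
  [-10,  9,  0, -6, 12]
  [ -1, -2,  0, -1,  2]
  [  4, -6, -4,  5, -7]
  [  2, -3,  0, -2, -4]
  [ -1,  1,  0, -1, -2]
x^3 + 12*x^2 + 48*x + 64

The characteristic polynomial is χ_A(x) = (x + 4)^5, so the eigenvalues are known. The minimal polynomial is
  m_A(x) = Π_λ (x − λ)^{k_λ}
where k_λ is the size of the *largest* Jordan block for λ (equivalently, the smallest k with (A − λI)^k v = 0 for every generalised eigenvector v of λ).

  λ = -4: largest Jordan block has size 3, contributing (x + 4)^3

So m_A(x) = (x + 4)^3 = x^3 + 12*x^2 + 48*x + 64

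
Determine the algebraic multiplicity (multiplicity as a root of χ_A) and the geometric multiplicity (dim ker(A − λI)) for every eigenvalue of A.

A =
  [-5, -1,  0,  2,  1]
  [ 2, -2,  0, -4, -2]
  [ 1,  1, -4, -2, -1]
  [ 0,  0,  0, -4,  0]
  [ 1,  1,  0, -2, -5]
λ = -4: alg = 5, geom = 4

Step 1 — factor the characteristic polynomial to read off the algebraic multiplicities:
  χ_A(x) = (x + 4)^5

Step 2 — compute geometric multiplicities via the rank-nullity identity g(λ) = n − rank(A − λI):
  rank(A − (-4)·I) = 1, so dim ker(A − (-4)·I) = n − 1 = 4

Summary:
  λ = -4: algebraic multiplicity = 5, geometric multiplicity = 4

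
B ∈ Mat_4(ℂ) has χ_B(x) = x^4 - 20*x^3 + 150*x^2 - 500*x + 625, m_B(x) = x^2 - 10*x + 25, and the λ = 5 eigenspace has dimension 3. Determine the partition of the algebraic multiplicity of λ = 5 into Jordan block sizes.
Block sizes for λ = 5: [2, 1, 1]

Step 1 — from the characteristic polynomial, algebraic multiplicity of λ = 5 is 4. From dim ker(B − (5)·I) = 3, there are exactly 3 Jordan blocks for λ = 5.
Step 2 — from the minimal polynomial, the factor (x − 5)^2 tells us the largest block for λ = 5 has size 2.
Step 3 — with total size 4, 3 blocks, and largest block 2, the block sizes (in nonincreasing order) are [2, 1, 1].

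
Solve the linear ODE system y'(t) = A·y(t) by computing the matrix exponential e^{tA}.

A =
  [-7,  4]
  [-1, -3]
e^{tA} =
  [-2*t*exp(-5*t) + exp(-5*t), 4*t*exp(-5*t)]
  [-t*exp(-5*t), 2*t*exp(-5*t) + exp(-5*t)]

Strategy: write A = P · J · P⁻¹ where J is a Jordan canonical form, so e^{tA} = P · e^{tJ} · P⁻¹, and e^{tJ} can be computed block-by-block.

A has Jordan form
J =
  [-5,  1]
  [ 0, -5]
(up to reordering of blocks).

Per-block formulas:
  For a 2×2 Jordan block J_2(-5): exp(t · J_2(-5)) = e^(-5t)·(I + t·N), where N is the 2×2 nilpotent shift.

After assembling e^{tJ} and conjugating by P, we get:

e^{tA} =
  [-2*t*exp(-5*t) + exp(-5*t), 4*t*exp(-5*t)]
  [-t*exp(-5*t), 2*t*exp(-5*t) + exp(-5*t)]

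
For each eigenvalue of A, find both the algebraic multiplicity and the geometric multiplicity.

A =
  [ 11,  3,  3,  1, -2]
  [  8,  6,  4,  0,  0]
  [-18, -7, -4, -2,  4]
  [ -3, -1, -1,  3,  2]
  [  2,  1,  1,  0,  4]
λ = 4: alg = 5, geom = 2

Step 1 — factor the characteristic polynomial to read off the algebraic multiplicities:
  χ_A(x) = (x - 4)^5

Step 2 — compute geometric multiplicities via the rank-nullity identity g(λ) = n − rank(A − λI):
  rank(A − (4)·I) = 3, so dim ker(A − (4)·I) = n − 3 = 2

Summary:
  λ = 4: algebraic multiplicity = 5, geometric multiplicity = 2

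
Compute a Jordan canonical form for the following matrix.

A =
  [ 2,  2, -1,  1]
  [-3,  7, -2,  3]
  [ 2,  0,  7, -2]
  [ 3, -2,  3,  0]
J_2(3) ⊕ J_2(5)

The characteristic polynomial is
  det(x·I − A) = x^4 - 16*x^3 + 94*x^2 - 240*x + 225 = (x - 5)^2*(x - 3)^2

Eigenvalues and multiplicities (the geometric multiplicity of λ is n − rank(A − λI), which equals the number of Jordan blocks for λ):
  λ = 3: algebraic multiplicity = 2, geometric multiplicity = 1
  λ = 5: algebraic multiplicity = 2, geometric multiplicity = 1

Determining the block sizes for each eigenvalue:
  λ = 3: one block (gm = 1), so the single block has size am = 2 → block sizes [2]
  λ = 5: one block (gm = 1), so the single block has size am = 2 → block sizes [2]

Assembling the blocks gives a Jordan form
J =
  [3, 1, 0, 0]
  [0, 3, 0, 0]
  [0, 0, 5, 1]
  [0, 0, 0, 5]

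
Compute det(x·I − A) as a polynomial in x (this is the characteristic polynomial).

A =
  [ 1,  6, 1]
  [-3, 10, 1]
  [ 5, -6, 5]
x^3 - 16*x^2 + 84*x - 144

Expanding det(x·I − A) (e.g. by cofactor expansion or by noting that A is similar to its Jordan form J, which has the same characteristic polynomial as A) gives
  χ_A(x) = x^3 - 16*x^2 + 84*x - 144
which factors as (x - 6)^2*(x - 4). The eigenvalues (with algebraic multiplicities) are λ = 4 with multiplicity 1, λ = 6 with multiplicity 2.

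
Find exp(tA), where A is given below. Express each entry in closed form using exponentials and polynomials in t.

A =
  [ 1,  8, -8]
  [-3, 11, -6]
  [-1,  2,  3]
e^{tA} =
  [-4*t*exp(5*t) + exp(5*t), 8*t*exp(5*t), -8*t*exp(5*t)]
  [-3*t*exp(5*t), 6*t*exp(5*t) + exp(5*t), -6*t*exp(5*t)]
  [-t*exp(5*t), 2*t*exp(5*t), -2*t*exp(5*t) + exp(5*t)]

Strategy: write A = P · J · P⁻¹ where J is a Jordan canonical form, so e^{tA} = P · e^{tJ} · P⁻¹, and e^{tJ} can be computed block-by-block.

A has Jordan form
J =
  [5, 1, 0]
  [0, 5, 0]
  [0, 0, 5]
(up to reordering of blocks).

Per-block formulas:
  For a 2×2 Jordan block J_2(5): exp(t · J_2(5)) = e^(5t)·(I + t·N), where N is the 2×2 nilpotent shift.
  For a 1×1 block at λ = 5: exp(t · [5]) = [e^(5t)].

After assembling e^{tJ} and conjugating by P, we get:

e^{tA} =
  [-4*t*exp(5*t) + exp(5*t), 8*t*exp(5*t), -8*t*exp(5*t)]
  [-3*t*exp(5*t), 6*t*exp(5*t) + exp(5*t), -6*t*exp(5*t)]
  [-t*exp(5*t), 2*t*exp(5*t), -2*t*exp(5*t) + exp(5*t)]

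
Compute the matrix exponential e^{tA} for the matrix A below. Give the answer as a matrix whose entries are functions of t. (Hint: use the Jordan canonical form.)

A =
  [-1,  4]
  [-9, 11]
e^{tA} =
  [-6*t*exp(5*t) + exp(5*t), 4*t*exp(5*t)]
  [-9*t*exp(5*t), 6*t*exp(5*t) + exp(5*t)]

Strategy: write A = P · J · P⁻¹ where J is a Jordan canonical form, so e^{tA} = P · e^{tJ} · P⁻¹, and e^{tJ} can be computed block-by-block.

A has Jordan form
J =
  [5, 1]
  [0, 5]
(up to reordering of blocks).

Per-block formulas:
  For a 2×2 Jordan block J_2(5): exp(t · J_2(5)) = e^(5t)·(I + t·N), where N is the 2×2 nilpotent shift.

After assembling e^{tJ} and conjugating by P, we get:

e^{tA} =
  [-6*t*exp(5*t) + exp(5*t), 4*t*exp(5*t)]
  [-9*t*exp(5*t), 6*t*exp(5*t) + exp(5*t)]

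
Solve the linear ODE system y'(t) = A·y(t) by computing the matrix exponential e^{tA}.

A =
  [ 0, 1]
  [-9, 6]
e^{tA} =
  [-3*t*exp(3*t) + exp(3*t), t*exp(3*t)]
  [-9*t*exp(3*t), 3*t*exp(3*t) + exp(3*t)]

Strategy: write A = P · J · P⁻¹ where J is a Jordan canonical form, so e^{tA} = P · e^{tJ} · P⁻¹, and e^{tJ} can be computed block-by-block.

A has Jordan form
J =
  [3, 1]
  [0, 3]
(up to reordering of blocks).

Per-block formulas:
  For a 2×2 Jordan block J_2(3): exp(t · J_2(3)) = e^(3t)·(I + t·N), where N is the 2×2 nilpotent shift.

After assembling e^{tJ} and conjugating by P, we get:

e^{tA} =
  [-3*t*exp(3*t) + exp(3*t), t*exp(3*t)]
  [-9*t*exp(3*t), 3*t*exp(3*t) + exp(3*t)]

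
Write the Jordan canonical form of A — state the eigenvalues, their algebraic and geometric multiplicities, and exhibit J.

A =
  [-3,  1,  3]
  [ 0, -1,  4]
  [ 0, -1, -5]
J_3(-3)

The characteristic polynomial is
  det(x·I − A) = x^3 + 9*x^2 + 27*x + 27 = (x + 3)^3

Eigenvalues and multiplicities (the geometric multiplicity of λ is n − rank(A − λI), which equals the number of Jordan blocks for λ):
  λ = -3: algebraic multiplicity = 3, geometric multiplicity = 1

Determining the block sizes for each eigenvalue:
  λ = -3: one block (gm = 1), so the single block has size am = 3 → block sizes [3]

Assembling the blocks gives a Jordan form
J =
  [-3,  1,  0]
  [ 0, -3,  1]
  [ 0,  0, -3]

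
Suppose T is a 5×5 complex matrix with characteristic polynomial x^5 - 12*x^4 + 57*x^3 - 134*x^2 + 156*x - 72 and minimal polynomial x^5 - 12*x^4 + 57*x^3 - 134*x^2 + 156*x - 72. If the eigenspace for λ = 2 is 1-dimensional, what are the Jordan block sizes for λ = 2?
Block sizes for λ = 2: [3]

Step 1 — from the characteristic polynomial, algebraic multiplicity of λ = 2 is 3. From dim ker(T − (2)·I) = 1, there are exactly 1 Jordan blocks for λ = 2.
Step 2 — from the minimal polynomial, the factor (x − 2)^3 tells us the largest block for λ = 2 has size 3.
Step 3 — with total size 3, 1 blocks, and largest block 3, the block sizes (in nonincreasing order) are [3].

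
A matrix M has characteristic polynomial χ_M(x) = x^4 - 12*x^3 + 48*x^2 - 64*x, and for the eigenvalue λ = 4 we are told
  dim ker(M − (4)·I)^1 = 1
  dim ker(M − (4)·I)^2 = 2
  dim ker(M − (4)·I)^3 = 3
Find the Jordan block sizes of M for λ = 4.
Block sizes for λ = 4: [3]

From the dimensions of kernels of powers, the number of Jordan blocks of size at least j is d_j − d_{j−1} where d_j = dim ker(N^j) (with d_0 = 0). Computing the differences gives [1, 1, 1].
The number of blocks of size exactly k is (#blocks of size ≥ k) − (#blocks of size ≥ k + 1), so the partition is: 1 block(s) of size 3.
In nonincreasing order the block sizes are [3].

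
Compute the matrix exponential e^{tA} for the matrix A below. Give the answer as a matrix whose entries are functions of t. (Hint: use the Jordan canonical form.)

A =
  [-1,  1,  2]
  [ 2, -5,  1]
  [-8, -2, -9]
e^{tA} =
  [t^2*exp(-5*t) + 4*t*exp(-5*t) + exp(-5*t), t*exp(-5*t), t^2*exp(-5*t)/2 + 2*t*exp(-5*t)]
  [2*t*exp(-5*t), exp(-5*t), t*exp(-5*t)]
  [-2*t^2*exp(-5*t) - 8*t*exp(-5*t), -2*t*exp(-5*t), -t^2*exp(-5*t) - 4*t*exp(-5*t) + exp(-5*t)]

Strategy: write A = P · J · P⁻¹ where J is a Jordan canonical form, so e^{tA} = P · e^{tJ} · P⁻¹, and e^{tJ} can be computed block-by-block.

A has Jordan form
J =
  [-5,  1,  0]
  [ 0, -5,  1]
  [ 0,  0, -5]
(up to reordering of blocks).

Per-block formulas:
  For a 3×3 Jordan block J_3(-5): exp(t · J_3(-5)) = e^(-5t)·(I + t·N + (t^2/2)·N^2), where N is the 3×3 nilpotent shift.

After assembling e^{tJ} and conjugating by P, we get:

e^{tA} =
  [t^2*exp(-5*t) + 4*t*exp(-5*t) + exp(-5*t), t*exp(-5*t), t^2*exp(-5*t)/2 + 2*t*exp(-5*t)]
  [2*t*exp(-5*t), exp(-5*t), t*exp(-5*t)]
  [-2*t^2*exp(-5*t) - 8*t*exp(-5*t), -2*t*exp(-5*t), -t^2*exp(-5*t) - 4*t*exp(-5*t) + exp(-5*t)]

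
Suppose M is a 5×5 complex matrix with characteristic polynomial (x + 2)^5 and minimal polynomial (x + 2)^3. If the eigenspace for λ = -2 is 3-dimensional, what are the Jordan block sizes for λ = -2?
Block sizes for λ = -2: [3, 1, 1]

Step 1 — from the characteristic polynomial, algebraic multiplicity of λ = -2 is 5. From dim ker(M − (-2)·I) = 3, there are exactly 3 Jordan blocks for λ = -2.
Step 2 — from the minimal polynomial, the factor (x + 2)^3 tells us the largest block for λ = -2 has size 3.
Step 3 — with total size 5, 3 blocks, and largest block 3, the block sizes (in nonincreasing order) are [3, 1, 1].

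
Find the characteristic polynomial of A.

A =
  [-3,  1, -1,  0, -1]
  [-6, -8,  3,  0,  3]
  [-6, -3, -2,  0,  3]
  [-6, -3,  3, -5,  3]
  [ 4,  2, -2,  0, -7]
x^5 + 25*x^4 + 250*x^3 + 1250*x^2 + 3125*x + 3125

Expanding det(x·I − A) (e.g. by cofactor expansion or by noting that A is similar to its Jordan form J, which has the same characteristic polynomial as A) gives
  χ_A(x) = x^5 + 25*x^4 + 250*x^3 + 1250*x^2 + 3125*x + 3125
which factors as (x + 5)^5. The eigenvalues (with algebraic multiplicities) are λ = -5 with multiplicity 5.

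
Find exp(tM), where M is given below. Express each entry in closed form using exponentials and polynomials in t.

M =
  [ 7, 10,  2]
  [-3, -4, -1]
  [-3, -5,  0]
e^{tM} =
  [6*t*exp(t) + exp(t), 10*t*exp(t), 2*t*exp(t)]
  [-3*t*exp(t), -5*t*exp(t) + exp(t), -t*exp(t)]
  [-3*t*exp(t), -5*t*exp(t), -t*exp(t) + exp(t)]

Strategy: write M = P · J · P⁻¹ where J is a Jordan canonical form, so e^{tM} = P · e^{tJ} · P⁻¹, and e^{tJ} can be computed block-by-block.

M has Jordan form
J =
  [1, 1, 0]
  [0, 1, 0]
  [0, 0, 1]
(up to reordering of blocks).

Per-block formulas:
  For a 1×1 block at λ = 1: exp(t · [1]) = [e^(1t)].
  For a 2×2 Jordan block J_2(1): exp(t · J_2(1)) = e^(1t)·(I + t·N), where N is the 2×2 nilpotent shift.

After assembling e^{tJ} and conjugating by P, we get:

e^{tM} =
  [6*t*exp(t) + exp(t), 10*t*exp(t), 2*t*exp(t)]
  [-3*t*exp(t), -5*t*exp(t) + exp(t), -t*exp(t)]
  [-3*t*exp(t), -5*t*exp(t), -t*exp(t) + exp(t)]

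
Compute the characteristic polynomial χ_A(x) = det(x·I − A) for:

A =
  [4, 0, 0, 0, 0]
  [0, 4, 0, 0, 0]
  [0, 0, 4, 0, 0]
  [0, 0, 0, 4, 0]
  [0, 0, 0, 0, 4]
x^5 - 20*x^4 + 160*x^3 - 640*x^2 + 1280*x - 1024

Expanding det(x·I − A) (e.g. by cofactor expansion or by noting that A is similar to its Jordan form J, which has the same characteristic polynomial as A) gives
  χ_A(x) = x^5 - 20*x^4 + 160*x^3 - 640*x^2 + 1280*x - 1024
which factors as (x - 4)^5. The eigenvalues (with algebraic multiplicities) are λ = 4 with multiplicity 5.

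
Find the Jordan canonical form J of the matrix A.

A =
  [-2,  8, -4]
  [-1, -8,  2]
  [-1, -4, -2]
J_2(-4) ⊕ J_1(-4)

The characteristic polynomial is
  det(x·I − A) = x^3 + 12*x^2 + 48*x + 64 = (x + 4)^3

Eigenvalues and multiplicities (the geometric multiplicity of λ is n − rank(A − λI), which equals the number of Jordan blocks for λ):
  λ = -4: algebraic multiplicity = 3, geometric multiplicity = 2

Determining the block sizes for each eigenvalue:
  λ = -4: 2 blocks summing to 3 forces exactly one block of size 2 and the rest size 1 → block sizes [2, 1]

Assembling the blocks gives a Jordan form
J =
  [-4,  1,  0]
  [ 0, -4,  0]
  [ 0,  0, -4]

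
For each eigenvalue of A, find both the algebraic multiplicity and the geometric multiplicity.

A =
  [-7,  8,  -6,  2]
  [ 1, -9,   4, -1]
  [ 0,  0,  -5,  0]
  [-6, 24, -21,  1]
λ = -5: alg = 4, geom = 2

Step 1 — factor the characteristic polynomial to read off the algebraic multiplicities:
  χ_A(x) = (x + 5)^4

Step 2 — compute geometric multiplicities via the rank-nullity identity g(λ) = n − rank(A − λI):
  rank(A − (-5)·I) = 2, so dim ker(A − (-5)·I) = n − 2 = 2

Summary:
  λ = -5: algebraic multiplicity = 4, geometric multiplicity = 2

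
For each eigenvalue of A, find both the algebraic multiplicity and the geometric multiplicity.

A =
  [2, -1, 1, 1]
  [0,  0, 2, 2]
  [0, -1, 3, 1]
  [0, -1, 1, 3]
λ = 2: alg = 4, geom = 3

Step 1 — factor the characteristic polynomial to read off the algebraic multiplicities:
  χ_A(x) = (x - 2)^4

Step 2 — compute geometric multiplicities via the rank-nullity identity g(λ) = n − rank(A − λI):
  rank(A − (2)·I) = 1, so dim ker(A − (2)·I) = n − 1 = 3

Summary:
  λ = 2: algebraic multiplicity = 4, geometric multiplicity = 3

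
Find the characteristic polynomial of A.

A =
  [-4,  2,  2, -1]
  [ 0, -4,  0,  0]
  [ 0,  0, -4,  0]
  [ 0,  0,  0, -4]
x^4 + 16*x^3 + 96*x^2 + 256*x + 256

Expanding det(x·I − A) (e.g. by cofactor expansion or by noting that A is similar to its Jordan form J, which has the same characteristic polynomial as A) gives
  χ_A(x) = x^4 + 16*x^3 + 96*x^2 + 256*x + 256
which factors as (x + 4)^4. The eigenvalues (with algebraic multiplicities) are λ = -4 with multiplicity 4.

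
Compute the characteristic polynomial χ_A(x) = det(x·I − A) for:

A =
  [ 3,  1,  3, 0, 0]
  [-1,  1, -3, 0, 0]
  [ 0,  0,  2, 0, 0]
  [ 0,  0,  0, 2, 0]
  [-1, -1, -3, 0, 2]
x^5 - 10*x^4 + 40*x^3 - 80*x^2 + 80*x - 32

Expanding det(x·I − A) (e.g. by cofactor expansion or by noting that A is similar to its Jordan form J, which has the same characteristic polynomial as A) gives
  χ_A(x) = x^5 - 10*x^4 + 40*x^3 - 80*x^2 + 80*x - 32
which factors as (x - 2)^5. The eigenvalues (with algebraic multiplicities) are λ = 2 with multiplicity 5.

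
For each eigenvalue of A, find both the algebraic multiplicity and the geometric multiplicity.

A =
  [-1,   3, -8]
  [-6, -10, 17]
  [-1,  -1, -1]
λ = -4: alg = 3, geom = 1

Step 1 — factor the characteristic polynomial to read off the algebraic multiplicities:
  χ_A(x) = (x + 4)^3

Step 2 — compute geometric multiplicities via the rank-nullity identity g(λ) = n − rank(A − λI):
  rank(A − (-4)·I) = 2, so dim ker(A − (-4)·I) = n − 2 = 1

Summary:
  λ = -4: algebraic multiplicity = 3, geometric multiplicity = 1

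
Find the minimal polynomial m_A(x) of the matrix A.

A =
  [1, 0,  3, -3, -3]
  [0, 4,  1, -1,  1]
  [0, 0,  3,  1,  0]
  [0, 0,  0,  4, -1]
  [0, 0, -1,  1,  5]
x^4 - 13*x^3 + 60*x^2 - 112*x + 64

The characteristic polynomial is χ_A(x) = (x - 4)^4*(x - 1), so the eigenvalues are known. The minimal polynomial is
  m_A(x) = Π_λ (x − λ)^{k_λ}
where k_λ is the size of the *largest* Jordan block for λ (equivalently, the smallest k with (A − λI)^k v = 0 for every generalised eigenvector v of λ).

  λ = 1: largest Jordan block has size 1, contributing (x − 1)
  λ = 4: largest Jordan block has size 3, contributing (x − 4)^3

So m_A(x) = (x - 4)^3*(x - 1) = x^4 - 13*x^3 + 60*x^2 - 112*x + 64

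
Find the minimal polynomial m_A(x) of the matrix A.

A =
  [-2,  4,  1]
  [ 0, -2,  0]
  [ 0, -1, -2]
x^3 + 6*x^2 + 12*x + 8

The characteristic polynomial is χ_A(x) = (x + 2)^3, so the eigenvalues are known. The minimal polynomial is
  m_A(x) = Π_λ (x − λ)^{k_λ}
where k_λ is the size of the *largest* Jordan block for λ (equivalently, the smallest k with (A − λI)^k v = 0 for every generalised eigenvector v of λ).

  λ = -2: largest Jordan block has size 3, contributing (x + 2)^3

So m_A(x) = (x + 2)^3 = x^3 + 6*x^2 + 12*x + 8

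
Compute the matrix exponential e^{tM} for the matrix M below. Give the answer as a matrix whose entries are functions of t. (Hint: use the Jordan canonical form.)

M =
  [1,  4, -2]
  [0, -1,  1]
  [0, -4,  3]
e^{tM} =
  [exp(t), 4*t*exp(t), -2*t*exp(t)]
  [0, -2*t*exp(t) + exp(t), t*exp(t)]
  [0, -4*t*exp(t), 2*t*exp(t) + exp(t)]

Strategy: write M = P · J · P⁻¹ where J is a Jordan canonical form, so e^{tM} = P · e^{tJ} · P⁻¹, and e^{tJ} can be computed block-by-block.

M has Jordan form
J =
  [1, 1, 0]
  [0, 1, 0]
  [0, 0, 1]
(up to reordering of blocks).

Per-block formulas:
  For a 1×1 block at λ = 1: exp(t · [1]) = [e^(1t)].
  For a 2×2 Jordan block J_2(1): exp(t · J_2(1)) = e^(1t)·(I + t·N), where N is the 2×2 nilpotent shift.

After assembling e^{tJ} and conjugating by P, we get:

e^{tM} =
  [exp(t), 4*t*exp(t), -2*t*exp(t)]
  [0, -2*t*exp(t) + exp(t), t*exp(t)]
  [0, -4*t*exp(t), 2*t*exp(t) + exp(t)]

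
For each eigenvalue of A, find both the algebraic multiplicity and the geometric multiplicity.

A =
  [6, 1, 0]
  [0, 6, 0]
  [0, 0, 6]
λ = 6: alg = 3, geom = 2

Step 1 — factor the characteristic polynomial to read off the algebraic multiplicities:
  χ_A(x) = (x - 6)^3

Step 2 — compute geometric multiplicities via the rank-nullity identity g(λ) = n − rank(A − λI):
  rank(A − (6)·I) = 1, so dim ker(A − (6)·I) = n − 1 = 2

Summary:
  λ = 6: algebraic multiplicity = 3, geometric multiplicity = 2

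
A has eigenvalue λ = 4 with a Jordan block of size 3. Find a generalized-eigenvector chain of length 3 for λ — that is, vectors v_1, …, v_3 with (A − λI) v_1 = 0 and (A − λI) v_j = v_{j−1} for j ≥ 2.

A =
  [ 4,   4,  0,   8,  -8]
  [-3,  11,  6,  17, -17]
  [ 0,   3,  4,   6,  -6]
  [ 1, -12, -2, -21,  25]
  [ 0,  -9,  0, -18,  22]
A Jordan chain for λ = 4 of length 3:
v_1 = (-4, -4, -3, 11, 9)ᵀ
v_2 = (0, -3, 0, 1, 0)ᵀ
v_3 = (1, 0, 0, 0, 0)ᵀ

Let N = A − (4)·I. We want v_3 with N^3 v_3 = 0 but N^2 v_3 ≠ 0; then v_{j-1} := N · v_j for j = 3, …, 2.

Pick v_3 = (1, 0, 0, 0, 0)ᵀ.
Then v_2 = N · v_3 = (0, -3, 0, 1, 0)ᵀ.
Then v_1 = N · v_2 = (-4, -4, -3, 11, 9)ᵀ.

Sanity check: (A − (4)·I) v_1 = (0, 0, 0, 0, 0)ᵀ = 0. ✓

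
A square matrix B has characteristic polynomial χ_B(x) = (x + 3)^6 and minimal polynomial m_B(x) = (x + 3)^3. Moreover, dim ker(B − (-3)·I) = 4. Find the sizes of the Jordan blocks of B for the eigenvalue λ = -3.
Block sizes for λ = -3: [3, 1, 1, 1]

Step 1 — from the characteristic polynomial, algebraic multiplicity of λ = -3 is 6. From dim ker(B − (-3)·I) = 4, there are exactly 4 Jordan blocks for λ = -3.
Step 2 — from the minimal polynomial, the factor (x + 3)^3 tells us the largest block for λ = -3 has size 3.
Step 3 — with total size 6, 4 blocks, and largest block 3, the block sizes (in nonincreasing order) are [3, 1, 1, 1].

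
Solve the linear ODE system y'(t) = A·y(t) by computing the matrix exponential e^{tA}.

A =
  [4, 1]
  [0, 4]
e^{tA} =
  [exp(4*t), t*exp(4*t)]
  [0, exp(4*t)]

Strategy: write A = P · J · P⁻¹ where J is a Jordan canonical form, so e^{tA} = P · e^{tJ} · P⁻¹, and e^{tJ} can be computed block-by-block.

A has Jordan form
J =
  [4, 1]
  [0, 4]
(up to reordering of blocks).

Per-block formulas:
  For a 2×2 Jordan block J_2(4): exp(t · J_2(4)) = e^(4t)·(I + t·N), where N is the 2×2 nilpotent shift.

After assembling e^{tJ} and conjugating by P, we get:

e^{tA} =
  [exp(4*t), t*exp(4*t)]
  [0, exp(4*t)]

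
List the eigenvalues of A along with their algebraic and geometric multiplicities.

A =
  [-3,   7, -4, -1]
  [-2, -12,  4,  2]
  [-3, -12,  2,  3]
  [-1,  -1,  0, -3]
λ = -4: alg = 4, geom = 2

Step 1 — factor the characteristic polynomial to read off the algebraic multiplicities:
  χ_A(x) = (x + 4)^4

Step 2 — compute geometric multiplicities via the rank-nullity identity g(λ) = n − rank(A − λI):
  rank(A − (-4)·I) = 2, so dim ker(A − (-4)·I) = n − 2 = 2

Summary:
  λ = -4: algebraic multiplicity = 4, geometric multiplicity = 2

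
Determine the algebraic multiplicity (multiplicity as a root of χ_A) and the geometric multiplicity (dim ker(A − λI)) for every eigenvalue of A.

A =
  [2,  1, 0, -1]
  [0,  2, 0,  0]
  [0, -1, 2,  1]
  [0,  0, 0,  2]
λ = 2: alg = 4, geom = 3

Step 1 — factor the characteristic polynomial to read off the algebraic multiplicities:
  χ_A(x) = (x - 2)^4

Step 2 — compute geometric multiplicities via the rank-nullity identity g(λ) = n − rank(A − λI):
  rank(A − (2)·I) = 1, so dim ker(A − (2)·I) = n − 1 = 3

Summary:
  λ = 2: algebraic multiplicity = 4, geometric multiplicity = 3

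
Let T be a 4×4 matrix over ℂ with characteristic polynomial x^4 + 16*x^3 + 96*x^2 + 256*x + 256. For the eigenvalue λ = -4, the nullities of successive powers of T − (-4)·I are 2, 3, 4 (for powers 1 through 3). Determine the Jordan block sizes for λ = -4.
Block sizes for λ = -4: [3, 1]

From the dimensions of kernels of powers, the number of Jordan blocks of size at least j is d_j − d_{j−1} where d_j = dim ker(N^j) (with d_0 = 0). Computing the differences gives [2, 1, 1].
The number of blocks of size exactly k is (#blocks of size ≥ k) − (#blocks of size ≥ k + 1), so the partition is: 1 block(s) of size 1, 1 block(s) of size 3.
In nonincreasing order the block sizes are [3, 1].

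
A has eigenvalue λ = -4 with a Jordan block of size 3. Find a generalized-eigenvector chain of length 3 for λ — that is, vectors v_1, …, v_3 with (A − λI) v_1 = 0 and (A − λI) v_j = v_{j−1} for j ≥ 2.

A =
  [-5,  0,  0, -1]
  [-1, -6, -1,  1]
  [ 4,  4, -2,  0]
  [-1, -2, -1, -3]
A Jordan chain for λ = -4 of length 3:
v_1 = (2, -2, 0, -2)ᵀ
v_2 = (-1, -1, 4, -1)ᵀ
v_3 = (1, 0, 0, 0)ᵀ

Let N = A − (-4)·I. We want v_3 with N^3 v_3 = 0 but N^2 v_3 ≠ 0; then v_{j-1} := N · v_j for j = 3, …, 2.

Pick v_3 = (1, 0, 0, 0)ᵀ.
Then v_2 = N · v_3 = (-1, -1, 4, -1)ᵀ.
Then v_1 = N · v_2 = (2, -2, 0, -2)ᵀ.

Sanity check: (A − (-4)·I) v_1 = (0, 0, 0, 0)ᵀ = 0. ✓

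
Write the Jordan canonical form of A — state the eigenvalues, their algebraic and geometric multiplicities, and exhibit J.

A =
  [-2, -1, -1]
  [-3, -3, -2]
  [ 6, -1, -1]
J_3(-2)

The characteristic polynomial is
  det(x·I − A) = x^3 + 6*x^2 + 12*x + 8 = (x + 2)^3

Eigenvalues and multiplicities (the geometric multiplicity of λ is n − rank(A − λI), which equals the number of Jordan blocks for λ):
  λ = -2: algebraic multiplicity = 3, geometric multiplicity = 1

Determining the block sizes for each eigenvalue:
  λ = -2: one block (gm = 1), so the single block has size am = 3 → block sizes [3]

Assembling the blocks gives a Jordan form
J =
  [-2,  1,  0]
  [ 0, -2,  1]
  [ 0,  0, -2]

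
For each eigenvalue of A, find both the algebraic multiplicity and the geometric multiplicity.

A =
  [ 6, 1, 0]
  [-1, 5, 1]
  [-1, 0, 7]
λ = 6: alg = 3, geom = 1

Step 1 — factor the characteristic polynomial to read off the algebraic multiplicities:
  χ_A(x) = (x - 6)^3

Step 2 — compute geometric multiplicities via the rank-nullity identity g(λ) = n − rank(A − λI):
  rank(A − (6)·I) = 2, so dim ker(A − (6)·I) = n − 2 = 1

Summary:
  λ = 6: algebraic multiplicity = 3, geometric multiplicity = 1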